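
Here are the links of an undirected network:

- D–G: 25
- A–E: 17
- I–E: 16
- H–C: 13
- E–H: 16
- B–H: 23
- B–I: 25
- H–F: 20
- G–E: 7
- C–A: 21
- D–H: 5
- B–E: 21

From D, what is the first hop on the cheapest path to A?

H

Enumerating some paths:
D–H–C–A: 5+13+21 = 39
D–H–E–A: 5+16+17 = 38
The minimum is 38 via D–H–E–A.
So from D the first move is to H.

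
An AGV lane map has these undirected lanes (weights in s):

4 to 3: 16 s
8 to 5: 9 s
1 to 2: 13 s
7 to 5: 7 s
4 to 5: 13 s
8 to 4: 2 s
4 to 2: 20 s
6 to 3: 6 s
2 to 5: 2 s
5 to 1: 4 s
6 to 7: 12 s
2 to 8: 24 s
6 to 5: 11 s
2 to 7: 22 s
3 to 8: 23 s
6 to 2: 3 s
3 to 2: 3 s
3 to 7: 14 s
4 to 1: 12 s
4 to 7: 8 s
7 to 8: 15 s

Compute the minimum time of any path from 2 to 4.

Running Dijkstra from 2:
2: 0
5: 2  (via 2)
3: 3  (via 2)
6: 3  (via 2)
1: 6  (via 5)
7: 9  (via 5)
8: 11  (via 5)
4: 13  (via 8)
Shortest route: 2–5–8–4 = 13 s.

13 s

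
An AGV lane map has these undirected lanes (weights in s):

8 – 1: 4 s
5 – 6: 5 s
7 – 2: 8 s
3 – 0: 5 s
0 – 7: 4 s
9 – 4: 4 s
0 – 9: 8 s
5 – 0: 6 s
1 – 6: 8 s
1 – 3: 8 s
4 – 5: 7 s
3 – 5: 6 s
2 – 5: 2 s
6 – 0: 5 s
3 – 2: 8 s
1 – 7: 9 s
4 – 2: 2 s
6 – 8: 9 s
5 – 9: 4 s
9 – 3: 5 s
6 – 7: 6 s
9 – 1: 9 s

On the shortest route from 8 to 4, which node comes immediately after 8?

1

Enumerating some paths:
8–1–9–5–2–4: 4+9+4+2+2 = 21
8–6–5–2–4: 9+5+2+2 = 18
8–1–9–4: 4+9+4 = 17
Cheapest is 8–1–9–4 at 17 s.
So from 8 the first move is to 1.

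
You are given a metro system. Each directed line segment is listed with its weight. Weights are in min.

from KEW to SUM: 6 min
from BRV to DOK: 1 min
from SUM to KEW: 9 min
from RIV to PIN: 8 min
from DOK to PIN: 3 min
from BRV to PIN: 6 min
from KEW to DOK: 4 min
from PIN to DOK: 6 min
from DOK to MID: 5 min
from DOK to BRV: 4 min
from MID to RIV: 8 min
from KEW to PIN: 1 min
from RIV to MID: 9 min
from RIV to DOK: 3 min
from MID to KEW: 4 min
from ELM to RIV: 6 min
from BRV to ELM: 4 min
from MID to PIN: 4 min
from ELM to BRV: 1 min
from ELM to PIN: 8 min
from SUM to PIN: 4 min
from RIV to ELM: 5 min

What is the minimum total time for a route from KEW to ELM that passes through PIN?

Best KEW to PIN: KEW–PIN costing 1
Best PIN to ELM: PIN–DOK–BRV–ELM costing 14
Total via PIN: 1 + 14 = 15 min.

15 min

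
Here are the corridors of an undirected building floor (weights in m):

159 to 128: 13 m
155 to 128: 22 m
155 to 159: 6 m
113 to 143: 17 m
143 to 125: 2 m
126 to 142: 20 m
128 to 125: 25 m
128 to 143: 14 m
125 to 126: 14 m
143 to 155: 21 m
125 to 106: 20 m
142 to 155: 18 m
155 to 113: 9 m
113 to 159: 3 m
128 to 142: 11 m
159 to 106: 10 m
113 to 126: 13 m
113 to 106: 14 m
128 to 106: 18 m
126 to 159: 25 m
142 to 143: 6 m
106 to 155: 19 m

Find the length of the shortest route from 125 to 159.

Settle nodes by increasing distance from 125:
125: 0
143: 2  (via 125)
142: 8  (via 143)
126: 14  (via 125)
128: 16  (via 143)
113: 19  (via 143)
106: 20  (via 125)
159: 22  (via 113)
Shortest route: 125 → 143 → 113 → 159 = 22 m.

22 m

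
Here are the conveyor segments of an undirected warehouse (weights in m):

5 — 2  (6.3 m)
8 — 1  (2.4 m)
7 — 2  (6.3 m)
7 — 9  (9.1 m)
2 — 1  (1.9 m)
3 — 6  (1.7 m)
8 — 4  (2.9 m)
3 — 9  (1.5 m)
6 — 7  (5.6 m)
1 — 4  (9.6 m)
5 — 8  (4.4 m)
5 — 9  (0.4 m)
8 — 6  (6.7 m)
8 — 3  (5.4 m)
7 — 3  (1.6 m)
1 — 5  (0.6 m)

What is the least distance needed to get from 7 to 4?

9.4 m

Enumerating some paths:
7 → 3 → 6 → 8 → 4: 1.6+1.7+6.7+2.9 = 12.9
7 → 3 → 9 → 5 → 1 → 8 → 4: 1.6+1.5+0.4+0.6+2.4+2.9 = 9.4
7 → 3 → 9 → 5 → 8 → 4: 1.6+1.5+0.4+4.4+2.9 = 10.8
7 → 3 → 8 → 4: 1.6+5.4+2.9 = 9.9
Cheapest is 7 → 3 → 9 → 5 → 1 → 8 → 4 at 9.4 m.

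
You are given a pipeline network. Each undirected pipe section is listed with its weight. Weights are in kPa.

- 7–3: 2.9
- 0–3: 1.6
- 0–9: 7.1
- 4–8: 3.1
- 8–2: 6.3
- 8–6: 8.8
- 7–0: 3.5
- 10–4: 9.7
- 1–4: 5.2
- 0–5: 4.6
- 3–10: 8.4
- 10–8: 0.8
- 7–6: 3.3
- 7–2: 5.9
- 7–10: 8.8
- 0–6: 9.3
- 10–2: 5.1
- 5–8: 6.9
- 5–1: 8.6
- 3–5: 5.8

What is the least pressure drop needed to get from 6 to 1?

17.1 kPa

Running Dijkstra from 6:
6: 0
7: 3.3  (via 6)
3: 6.2  (via 7)
0: 6.8  (via 7)
8: 8.8  (via 6)
2: 9.2  (via 7)
10: 9.6  (via 8)
5: 11.4  (via 0)
4: 11.9  (via 8)
9: 13.9  (via 0)
1: 17.1  (via 4)
Shortest route: 6–8–4–1 = 17.1 kPa.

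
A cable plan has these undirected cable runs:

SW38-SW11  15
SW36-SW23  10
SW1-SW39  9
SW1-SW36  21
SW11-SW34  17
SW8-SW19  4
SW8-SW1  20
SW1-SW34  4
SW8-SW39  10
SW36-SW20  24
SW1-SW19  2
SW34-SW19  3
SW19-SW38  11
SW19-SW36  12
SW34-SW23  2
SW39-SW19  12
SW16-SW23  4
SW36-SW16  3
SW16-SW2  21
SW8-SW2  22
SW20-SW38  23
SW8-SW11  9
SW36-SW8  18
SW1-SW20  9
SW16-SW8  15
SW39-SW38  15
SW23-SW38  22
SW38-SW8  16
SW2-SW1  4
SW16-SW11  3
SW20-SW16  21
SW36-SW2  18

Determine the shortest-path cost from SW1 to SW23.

Shortest distances from SW1:
SW1: 0
SW19: 2  (via SW1)
SW2: 4  (via SW1)
SW34: 4  (via SW1)
SW23: 6  (via SW34)
Shortest route: SW1 → SW34 → SW23 = 6.

6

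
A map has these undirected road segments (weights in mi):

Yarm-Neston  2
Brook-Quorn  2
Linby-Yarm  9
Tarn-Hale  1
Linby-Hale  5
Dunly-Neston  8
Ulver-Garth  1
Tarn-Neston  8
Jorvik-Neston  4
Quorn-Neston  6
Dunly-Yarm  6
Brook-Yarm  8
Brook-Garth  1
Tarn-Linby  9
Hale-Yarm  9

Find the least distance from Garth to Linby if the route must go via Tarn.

Best Garth to Tarn: Garth–Brook–Quorn–Neston–Tarn costing 17
Best Tarn to Linby: Tarn–Hale–Linby costing 6
Total via Tarn: 17 + 6 = 23 mi.

23 mi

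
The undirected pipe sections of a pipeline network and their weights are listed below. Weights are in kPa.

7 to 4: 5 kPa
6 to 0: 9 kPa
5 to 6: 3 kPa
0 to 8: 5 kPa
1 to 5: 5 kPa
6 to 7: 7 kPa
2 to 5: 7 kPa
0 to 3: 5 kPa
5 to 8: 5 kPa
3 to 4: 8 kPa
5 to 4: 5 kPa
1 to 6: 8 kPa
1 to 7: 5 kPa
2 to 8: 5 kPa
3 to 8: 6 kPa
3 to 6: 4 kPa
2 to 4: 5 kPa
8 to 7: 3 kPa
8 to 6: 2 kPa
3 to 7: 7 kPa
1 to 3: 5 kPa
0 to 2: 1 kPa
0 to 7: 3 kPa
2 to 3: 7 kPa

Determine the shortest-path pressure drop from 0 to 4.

Running Dijkstra from 0:
0: 0
2: 1  (via 0)
7: 3  (via 0)
3: 5  (via 0)
8: 5  (via 0)
4: 6  (via 2)
Shortest route: 0–2–4 = 6 kPa.

6 kPa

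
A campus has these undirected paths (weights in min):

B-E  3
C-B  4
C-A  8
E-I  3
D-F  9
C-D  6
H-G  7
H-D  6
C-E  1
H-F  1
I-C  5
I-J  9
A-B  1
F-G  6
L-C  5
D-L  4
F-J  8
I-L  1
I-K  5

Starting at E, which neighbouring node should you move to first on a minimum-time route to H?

C

Enumerating some paths:
E → C → L → D → H: 1+5+4+6 = 16
E → I → L → D → H: 3+1+4+6 = 14
E → C → D → H: 1+6+6 = 13
Cheapest is E → C → D → H at 13 min.
So from E the first move is to C.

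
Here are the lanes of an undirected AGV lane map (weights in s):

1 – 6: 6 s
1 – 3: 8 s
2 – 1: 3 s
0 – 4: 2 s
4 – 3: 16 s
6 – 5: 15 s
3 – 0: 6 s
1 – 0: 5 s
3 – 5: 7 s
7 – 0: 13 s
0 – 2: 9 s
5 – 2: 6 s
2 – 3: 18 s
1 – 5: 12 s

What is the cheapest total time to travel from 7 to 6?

24 s

Settle nodes by increasing distance from 7:
7: 0
0: 13  (via 7)
4: 15  (via 0)
1: 18  (via 0)
3: 19  (via 0)
2: 21  (via 1)
6: 24  (via 1)
Shortest route: 7–0–1–6 = 24 s.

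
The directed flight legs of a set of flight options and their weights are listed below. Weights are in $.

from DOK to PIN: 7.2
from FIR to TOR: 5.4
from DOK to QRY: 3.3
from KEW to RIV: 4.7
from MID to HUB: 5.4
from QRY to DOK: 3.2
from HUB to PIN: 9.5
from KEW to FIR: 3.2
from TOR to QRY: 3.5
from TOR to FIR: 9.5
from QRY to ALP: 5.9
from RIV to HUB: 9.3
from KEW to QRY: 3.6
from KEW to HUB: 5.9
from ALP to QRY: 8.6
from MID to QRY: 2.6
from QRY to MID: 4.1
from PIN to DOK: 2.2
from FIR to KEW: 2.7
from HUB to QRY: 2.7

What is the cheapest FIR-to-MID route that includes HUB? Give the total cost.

$15.4

Shortest FIR→HUB: FIR–KEW–HUB = 8.6
Shortest HUB→MID: HUB–QRY–MID = 6.8
Total via HUB: 8.6 + 6.8 = $15.4.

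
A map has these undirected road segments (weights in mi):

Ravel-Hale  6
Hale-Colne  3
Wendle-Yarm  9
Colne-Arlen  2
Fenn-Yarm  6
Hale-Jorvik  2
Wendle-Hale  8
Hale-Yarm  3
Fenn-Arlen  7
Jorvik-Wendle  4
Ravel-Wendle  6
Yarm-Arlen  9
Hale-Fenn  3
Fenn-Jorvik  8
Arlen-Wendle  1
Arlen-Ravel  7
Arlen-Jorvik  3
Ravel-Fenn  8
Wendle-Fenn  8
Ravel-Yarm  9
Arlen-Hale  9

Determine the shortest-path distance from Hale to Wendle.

Running Dijkstra from Hale:
Hale: 0
Jorvik: 2  (via Hale)
Yarm: 3  (via Hale)
Fenn: 3  (via Hale)
Colne: 3  (via Hale)
Arlen: 5  (via Jorvik)
Ravel: 6  (via Hale)
Wendle: 6  (via Jorvik)
Shortest route: Hale–Jorvik–Wendle = 6 mi.

6 mi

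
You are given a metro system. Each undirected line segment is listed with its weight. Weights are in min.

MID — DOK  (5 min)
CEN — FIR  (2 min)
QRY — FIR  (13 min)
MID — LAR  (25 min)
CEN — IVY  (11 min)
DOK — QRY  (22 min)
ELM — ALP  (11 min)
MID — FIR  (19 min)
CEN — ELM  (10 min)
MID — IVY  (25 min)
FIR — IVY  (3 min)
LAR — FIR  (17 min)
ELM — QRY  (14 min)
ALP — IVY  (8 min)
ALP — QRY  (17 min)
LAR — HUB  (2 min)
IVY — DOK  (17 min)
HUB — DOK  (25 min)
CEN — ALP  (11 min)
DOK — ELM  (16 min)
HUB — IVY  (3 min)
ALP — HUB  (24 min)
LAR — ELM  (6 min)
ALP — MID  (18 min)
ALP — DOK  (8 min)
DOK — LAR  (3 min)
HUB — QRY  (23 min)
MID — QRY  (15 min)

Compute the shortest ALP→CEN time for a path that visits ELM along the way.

Shortest ALP→ELM: ALP → ELM = 11
Best ELM to CEN: ELM → CEN costing 10
Total via ELM: 11 + 10 = 21 min.

21 min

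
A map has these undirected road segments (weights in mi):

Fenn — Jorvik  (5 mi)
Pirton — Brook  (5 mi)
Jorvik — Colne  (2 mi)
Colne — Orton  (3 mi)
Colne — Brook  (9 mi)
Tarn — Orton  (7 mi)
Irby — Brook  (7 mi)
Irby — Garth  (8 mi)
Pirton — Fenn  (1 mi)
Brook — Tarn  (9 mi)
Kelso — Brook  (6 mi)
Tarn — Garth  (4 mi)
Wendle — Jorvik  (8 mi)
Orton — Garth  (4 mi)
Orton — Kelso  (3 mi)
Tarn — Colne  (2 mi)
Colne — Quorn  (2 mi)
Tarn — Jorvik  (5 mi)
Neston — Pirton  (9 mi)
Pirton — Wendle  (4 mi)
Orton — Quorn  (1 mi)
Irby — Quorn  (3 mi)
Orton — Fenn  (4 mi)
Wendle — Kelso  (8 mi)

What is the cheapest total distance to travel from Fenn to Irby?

Compare a few routes:
Fenn → Orton → Colne → Quorn → Irby: 4+3+2+3 = 12
Fenn → Jorvik → Colne → Quorn → Irby: 5+2+2+3 = 12
Fenn → Orton → Quorn → Irby: 4+1+3 = 8
Cheapest is Fenn → Orton → Quorn → Irby at 8 mi.

8 mi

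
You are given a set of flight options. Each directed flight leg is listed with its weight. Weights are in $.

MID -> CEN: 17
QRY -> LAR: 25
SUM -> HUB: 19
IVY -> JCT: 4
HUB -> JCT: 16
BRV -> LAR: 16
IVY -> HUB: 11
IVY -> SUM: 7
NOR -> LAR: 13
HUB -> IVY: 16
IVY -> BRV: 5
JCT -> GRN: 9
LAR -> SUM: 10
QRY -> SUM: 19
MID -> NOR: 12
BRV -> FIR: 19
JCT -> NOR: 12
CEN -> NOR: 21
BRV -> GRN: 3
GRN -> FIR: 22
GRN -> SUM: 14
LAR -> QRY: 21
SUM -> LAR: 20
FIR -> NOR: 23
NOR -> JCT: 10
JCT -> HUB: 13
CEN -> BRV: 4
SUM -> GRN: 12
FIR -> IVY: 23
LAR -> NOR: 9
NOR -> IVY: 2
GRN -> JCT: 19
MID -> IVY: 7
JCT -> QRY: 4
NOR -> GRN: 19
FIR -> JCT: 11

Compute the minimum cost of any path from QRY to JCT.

Enumerating some paths:
QRY–LAR–NOR–JCT: 25+9+10 = 44
QRY–LAR–NOR–IVY–JCT: 25+9+2+4 = 40
Cheapest is QRY–LAR–NOR–IVY–JCT at $40.

$40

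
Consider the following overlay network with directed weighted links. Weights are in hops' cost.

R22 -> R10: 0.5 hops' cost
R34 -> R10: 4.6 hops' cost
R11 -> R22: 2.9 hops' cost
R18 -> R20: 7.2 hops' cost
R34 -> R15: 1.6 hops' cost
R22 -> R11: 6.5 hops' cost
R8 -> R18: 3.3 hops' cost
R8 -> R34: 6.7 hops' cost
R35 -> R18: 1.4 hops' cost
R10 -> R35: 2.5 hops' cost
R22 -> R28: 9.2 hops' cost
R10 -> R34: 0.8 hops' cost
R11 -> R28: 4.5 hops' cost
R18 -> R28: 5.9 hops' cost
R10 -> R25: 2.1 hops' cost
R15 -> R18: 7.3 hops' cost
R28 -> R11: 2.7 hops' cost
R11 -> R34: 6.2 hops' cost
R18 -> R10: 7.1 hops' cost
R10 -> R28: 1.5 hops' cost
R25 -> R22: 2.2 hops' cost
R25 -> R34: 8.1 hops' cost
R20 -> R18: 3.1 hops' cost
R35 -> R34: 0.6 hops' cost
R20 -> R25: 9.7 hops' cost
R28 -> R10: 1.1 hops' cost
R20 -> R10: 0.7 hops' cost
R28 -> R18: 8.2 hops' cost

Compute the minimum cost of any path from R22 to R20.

Enumerating some paths:
R22 → R10 → R28 → R18 → R20: 0.5+1.5+8.2+7.2 = 17.4
R22 → R10 → R35 → R18 → R20: 0.5+2.5+1.4+7.2 = 11.6
The minimum is 11.6 hops' cost via R22 → R10 → R35 → R18 → R20.

11.6 hops' cost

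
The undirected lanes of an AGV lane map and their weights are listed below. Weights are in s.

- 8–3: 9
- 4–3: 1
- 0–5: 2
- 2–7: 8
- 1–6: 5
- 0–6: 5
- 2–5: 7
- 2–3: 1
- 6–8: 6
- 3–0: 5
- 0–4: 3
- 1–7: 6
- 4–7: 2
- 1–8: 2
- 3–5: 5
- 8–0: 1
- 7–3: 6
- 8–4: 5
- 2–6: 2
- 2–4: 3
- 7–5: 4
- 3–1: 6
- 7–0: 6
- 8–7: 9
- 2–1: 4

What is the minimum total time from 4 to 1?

Shortest distances from 4:
4: 0
3: 1  (via 4)
2: 2  (via 3)
7: 2  (via 4)
0: 3  (via 4)
6: 4  (via 2)
8: 4  (via 0)
5: 5  (via 0)
1: 6  (via 2)
Shortest route: 4 → 3 → 2 → 1 = 6 s.

6 s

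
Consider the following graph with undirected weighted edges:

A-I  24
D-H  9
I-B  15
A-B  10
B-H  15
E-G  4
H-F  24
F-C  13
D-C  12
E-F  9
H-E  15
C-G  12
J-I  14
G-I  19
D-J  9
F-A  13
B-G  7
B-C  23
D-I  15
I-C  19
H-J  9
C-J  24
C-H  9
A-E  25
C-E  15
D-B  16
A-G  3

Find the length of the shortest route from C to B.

19

Settle nodes by increasing distance from C:
C: 0
H: 9  (via C)
D: 12  (via C)
G: 12  (via C)
F: 13  (via C)
A: 15  (via G)
E: 15  (via C)
J: 18  (via H)
B: 19  (via G)
Shortest route: C–G–B = 19.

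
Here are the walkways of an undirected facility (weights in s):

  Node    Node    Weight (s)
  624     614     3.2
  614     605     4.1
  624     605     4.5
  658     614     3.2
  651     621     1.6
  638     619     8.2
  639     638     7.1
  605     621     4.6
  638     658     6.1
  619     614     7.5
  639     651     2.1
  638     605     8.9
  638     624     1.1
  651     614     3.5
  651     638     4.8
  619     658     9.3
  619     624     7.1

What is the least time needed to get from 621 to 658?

Running Dijkstra from 621:
621: 0
651: 1.6  (via 621)
639: 3.7  (via 651)
605: 4.6  (via 621)
614: 5.1  (via 651)
638: 6.4  (via 651)
624: 7.5  (via 638)
658: 8.3  (via 614)
Shortest route: 621 → 651 → 614 → 658 = 8.3 s.

8.3 s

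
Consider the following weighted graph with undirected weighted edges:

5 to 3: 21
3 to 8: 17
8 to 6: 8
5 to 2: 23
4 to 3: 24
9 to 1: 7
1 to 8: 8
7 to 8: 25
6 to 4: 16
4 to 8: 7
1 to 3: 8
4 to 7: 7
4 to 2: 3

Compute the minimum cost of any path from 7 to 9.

Settle nodes by increasing distance from 7:
7: 0
4: 7  (via 7)
2: 10  (via 4)
8: 14  (via 4)
1: 22  (via 8)
6: 22  (via 8)
9: 29  (via 1)
Shortest route: 7–4–8–1–9 = 29.

29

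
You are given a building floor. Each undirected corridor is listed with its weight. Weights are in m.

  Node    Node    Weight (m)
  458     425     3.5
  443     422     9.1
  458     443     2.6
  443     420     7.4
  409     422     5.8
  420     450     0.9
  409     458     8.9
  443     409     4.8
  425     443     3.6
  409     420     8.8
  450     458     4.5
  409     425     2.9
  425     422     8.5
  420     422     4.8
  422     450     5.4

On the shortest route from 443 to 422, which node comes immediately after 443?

422

Enumerating some paths:
443 - 409 - 422: 4.8+5.8 = 10.6
443 - 422: 9.1 = 9.1
The minimum is 9.1 m via 443 - 422.
So from 443 the first move is to 422.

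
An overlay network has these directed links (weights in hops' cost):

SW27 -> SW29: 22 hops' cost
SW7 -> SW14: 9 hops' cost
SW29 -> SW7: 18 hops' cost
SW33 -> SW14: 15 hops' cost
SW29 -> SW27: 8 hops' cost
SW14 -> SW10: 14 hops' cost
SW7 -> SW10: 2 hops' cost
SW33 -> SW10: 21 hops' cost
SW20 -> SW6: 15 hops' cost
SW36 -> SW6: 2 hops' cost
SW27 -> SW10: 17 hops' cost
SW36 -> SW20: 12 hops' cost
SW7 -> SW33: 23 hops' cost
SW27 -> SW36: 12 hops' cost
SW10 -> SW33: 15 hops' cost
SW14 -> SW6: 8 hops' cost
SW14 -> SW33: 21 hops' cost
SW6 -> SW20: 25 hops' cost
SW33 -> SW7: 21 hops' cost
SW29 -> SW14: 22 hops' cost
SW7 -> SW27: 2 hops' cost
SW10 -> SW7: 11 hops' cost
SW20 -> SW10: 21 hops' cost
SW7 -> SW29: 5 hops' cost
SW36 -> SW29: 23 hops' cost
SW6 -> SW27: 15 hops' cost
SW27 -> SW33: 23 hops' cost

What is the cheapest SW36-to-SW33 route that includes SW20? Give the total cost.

Shortest SW36→SW20: SW36 → SW20 = 12
Shortest SW20→SW33: SW20 → SW10 → SW33 = 36
Total via SW20: 12 + 36 = 48 hops' cost.

48 hops' cost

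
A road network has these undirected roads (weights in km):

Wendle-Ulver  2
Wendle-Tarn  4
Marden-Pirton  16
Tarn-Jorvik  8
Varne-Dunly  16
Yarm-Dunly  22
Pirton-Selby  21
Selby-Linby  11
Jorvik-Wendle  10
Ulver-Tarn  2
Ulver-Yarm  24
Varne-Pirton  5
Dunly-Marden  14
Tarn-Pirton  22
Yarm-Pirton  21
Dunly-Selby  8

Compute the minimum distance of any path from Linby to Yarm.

41 km

Compare a few routes:
Linby → Selby → Dunly → Marden → Pirton → Yarm: 11+8+14+16+21 = 70
Linby → Selby → Dunly → Varne → Pirton → Yarm: 11+8+16+5+21 = 61
Linby → Selby → Pirton → Yarm: 11+21+21 = 53
Linby → Selby → Dunly → Yarm: 11+8+22 = 41
The minimum is 41 km via Linby → Selby → Dunly → Yarm.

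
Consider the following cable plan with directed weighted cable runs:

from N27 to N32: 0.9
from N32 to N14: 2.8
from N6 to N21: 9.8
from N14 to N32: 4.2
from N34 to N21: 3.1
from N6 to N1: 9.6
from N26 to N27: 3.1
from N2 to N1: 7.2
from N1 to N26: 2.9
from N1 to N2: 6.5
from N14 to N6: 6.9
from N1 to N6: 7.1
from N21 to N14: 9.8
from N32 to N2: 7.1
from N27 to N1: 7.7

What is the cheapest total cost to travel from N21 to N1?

26.3

Running Dijkstra from N21:
N21: 0
N14: 9.8  (via N21)
N32: 14  (via N14)
N6: 16.7  (via N14)
N2: 21.1  (via N32)
N1: 26.3  (via N6)
Shortest route: N21–N14–N6–N1 = 26.3.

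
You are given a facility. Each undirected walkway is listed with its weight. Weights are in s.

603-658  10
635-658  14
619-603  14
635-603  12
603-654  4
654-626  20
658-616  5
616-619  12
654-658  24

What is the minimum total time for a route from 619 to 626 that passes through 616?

51 s

Shortest 619→616: 619 → 616 = 12
Shortest 616→626: 616 → 658 → 603 → 654 → 626 = 39
Total via 616: 12 + 39 = 51 s.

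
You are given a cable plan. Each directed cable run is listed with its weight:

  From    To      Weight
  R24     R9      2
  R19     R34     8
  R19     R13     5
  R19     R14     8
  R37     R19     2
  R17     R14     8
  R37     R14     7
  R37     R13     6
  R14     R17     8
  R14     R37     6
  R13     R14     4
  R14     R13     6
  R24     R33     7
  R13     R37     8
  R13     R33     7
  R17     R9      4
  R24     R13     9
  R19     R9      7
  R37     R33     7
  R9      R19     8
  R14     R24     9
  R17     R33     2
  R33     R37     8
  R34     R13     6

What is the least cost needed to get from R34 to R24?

19

Candidate routes:
R34 - R13 - R37 - R19 - R14 - R24: 6+8+2+8+9 = 33
R34 - R13 - R33 - R37 - R14 - R24: 6+7+8+7+9 = 37
R34 - R13 - R37 - R14 - R24: 6+8+7+9 = 30
R34 - R13 - R14 - R24: 6+4+9 = 19
Cheapest is R34 - R13 - R14 - R24 at 19.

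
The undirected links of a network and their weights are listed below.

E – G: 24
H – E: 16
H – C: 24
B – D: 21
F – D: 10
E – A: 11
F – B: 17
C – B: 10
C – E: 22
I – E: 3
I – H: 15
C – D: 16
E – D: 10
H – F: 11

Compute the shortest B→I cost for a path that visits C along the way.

Best B to C: B → C costing 10
Shortest C→I: C → E → I = 25
Total via C: 10 + 25 = 35.

35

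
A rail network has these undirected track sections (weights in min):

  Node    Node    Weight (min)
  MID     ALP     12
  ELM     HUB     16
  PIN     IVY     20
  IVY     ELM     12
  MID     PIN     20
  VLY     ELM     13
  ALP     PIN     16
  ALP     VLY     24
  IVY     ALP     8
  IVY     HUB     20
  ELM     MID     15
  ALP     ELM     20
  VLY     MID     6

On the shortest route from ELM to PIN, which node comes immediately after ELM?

Enumerating some paths:
ELM–ALP–PIN: 20+16 = 36
ELM–MID–PIN: 15+20 = 35
ELM–IVY–PIN: 12+20 = 32
The minimum is 32 min via ELM–IVY–PIN.
So from ELM the first move is to IVY.

IVY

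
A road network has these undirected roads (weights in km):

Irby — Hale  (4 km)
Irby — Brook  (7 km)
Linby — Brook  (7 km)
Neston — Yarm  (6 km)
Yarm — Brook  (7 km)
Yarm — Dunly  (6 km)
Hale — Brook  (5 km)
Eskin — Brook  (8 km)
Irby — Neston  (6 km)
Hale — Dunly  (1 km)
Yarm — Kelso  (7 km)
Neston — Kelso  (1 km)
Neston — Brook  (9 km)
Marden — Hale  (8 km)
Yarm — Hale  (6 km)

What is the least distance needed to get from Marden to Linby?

Enumerating some paths:
Marden - Hale - Yarm - Brook - Linby: 8+6+7+7 = 28
Marden - Hale - Brook - Linby: 8+5+7 = 20
Marden - Hale - Irby - Brook - Linby: 8+4+7+7 = 26
The minimum is 20 km via Marden - Hale - Brook - Linby.

20 km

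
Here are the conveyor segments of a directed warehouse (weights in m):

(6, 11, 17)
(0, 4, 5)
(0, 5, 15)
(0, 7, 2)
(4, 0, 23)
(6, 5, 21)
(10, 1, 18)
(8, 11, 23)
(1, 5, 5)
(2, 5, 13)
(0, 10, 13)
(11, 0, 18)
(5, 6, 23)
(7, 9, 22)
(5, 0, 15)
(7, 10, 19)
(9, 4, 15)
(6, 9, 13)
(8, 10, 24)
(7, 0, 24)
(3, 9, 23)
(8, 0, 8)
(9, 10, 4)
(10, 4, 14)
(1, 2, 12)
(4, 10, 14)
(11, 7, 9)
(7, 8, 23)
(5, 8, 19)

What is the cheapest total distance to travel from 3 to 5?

50 m

Running Dijkstra from 3:
3: 0
9: 23  (via 3)
10: 27  (via 9)
4: 38  (via 9)
1: 45  (via 10)
5: 50  (via 1)
Shortest route: 3–9–10–1–5 = 50 m.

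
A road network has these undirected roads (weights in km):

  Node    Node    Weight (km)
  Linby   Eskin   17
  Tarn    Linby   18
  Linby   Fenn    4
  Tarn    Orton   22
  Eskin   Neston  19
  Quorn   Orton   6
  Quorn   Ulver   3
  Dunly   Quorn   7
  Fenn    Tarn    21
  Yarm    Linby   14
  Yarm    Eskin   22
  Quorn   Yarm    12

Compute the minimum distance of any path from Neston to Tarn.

54 km

Enumerating some paths:
Neston → Eskin → Linby → Tarn: 19+17+18 = 54
Neston → Eskin → Linby → Fenn → Tarn: 19+17+4+21 = 61
The minimum is 54 km via Neston → Eskin → Linby → Tarn.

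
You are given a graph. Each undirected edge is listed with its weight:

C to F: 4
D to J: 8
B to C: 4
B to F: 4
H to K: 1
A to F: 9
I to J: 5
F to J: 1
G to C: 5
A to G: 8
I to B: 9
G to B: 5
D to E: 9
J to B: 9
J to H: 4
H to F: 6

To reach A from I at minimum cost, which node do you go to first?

J

Enumerating some paths:
I–B–F–A: 9+4+9 = 22
I–J–F–A: 5+1+9 = 15
Cheapest is I–J–F–A at 15.
So from I the first move is to J.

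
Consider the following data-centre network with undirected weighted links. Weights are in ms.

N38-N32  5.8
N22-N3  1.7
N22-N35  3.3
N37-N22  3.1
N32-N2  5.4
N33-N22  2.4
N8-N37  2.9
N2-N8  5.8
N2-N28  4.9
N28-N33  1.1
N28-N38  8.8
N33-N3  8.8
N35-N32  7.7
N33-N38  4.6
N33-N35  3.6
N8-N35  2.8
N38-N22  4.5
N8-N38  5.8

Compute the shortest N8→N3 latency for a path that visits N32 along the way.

Shortest N8→N32: N8 → N35 → N32 = 10.5
Best N32 to N3: N32 → N38 → N22 → N3 costing 12
Total via N32: 10.5 + 12 = 22.5 ms.

22.5 ms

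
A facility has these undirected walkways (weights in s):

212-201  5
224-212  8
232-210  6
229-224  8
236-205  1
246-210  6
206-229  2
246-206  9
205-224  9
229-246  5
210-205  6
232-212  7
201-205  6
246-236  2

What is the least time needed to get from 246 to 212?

Running Dijkstra from 246:
246: 0
236: 2  (via 246)
205: 3  (via 236)
229: 5  (via 246)
210: 6  (via 246)
206: 7  (via 229)
201: 9  (via 205)
224: 12  (via 205)
232: 12  (via 210)
212: 14  (via 201)
Shortest route: 246 → 236 → 205 → 201 → 212 = 14 s.

14 s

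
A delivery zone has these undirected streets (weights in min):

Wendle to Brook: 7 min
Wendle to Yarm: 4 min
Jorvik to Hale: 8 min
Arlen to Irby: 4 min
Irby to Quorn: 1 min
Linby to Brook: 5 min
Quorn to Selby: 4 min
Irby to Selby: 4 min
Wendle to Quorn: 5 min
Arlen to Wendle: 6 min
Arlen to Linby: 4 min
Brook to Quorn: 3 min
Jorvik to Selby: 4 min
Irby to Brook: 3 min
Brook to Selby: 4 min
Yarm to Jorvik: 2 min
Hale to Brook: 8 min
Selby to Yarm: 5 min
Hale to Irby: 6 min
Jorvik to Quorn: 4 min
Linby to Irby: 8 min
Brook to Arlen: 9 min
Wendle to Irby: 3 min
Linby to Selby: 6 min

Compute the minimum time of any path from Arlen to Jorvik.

Running Dijkstra from Arlen:
Arlen: 0
Linby: 4  (via Arlen)
Irby: 4  (via Arlen)
Quorn: 5  (via Irby)
Wendle: 6  (via Arlen)
Brook: 7  (via Irby)
Selby: 8  (via Irby)
Jorvik: 9  (via Quorn)
Shortest route: Arlen → Irby → Quorn → Jorvik = 9 min.

9 min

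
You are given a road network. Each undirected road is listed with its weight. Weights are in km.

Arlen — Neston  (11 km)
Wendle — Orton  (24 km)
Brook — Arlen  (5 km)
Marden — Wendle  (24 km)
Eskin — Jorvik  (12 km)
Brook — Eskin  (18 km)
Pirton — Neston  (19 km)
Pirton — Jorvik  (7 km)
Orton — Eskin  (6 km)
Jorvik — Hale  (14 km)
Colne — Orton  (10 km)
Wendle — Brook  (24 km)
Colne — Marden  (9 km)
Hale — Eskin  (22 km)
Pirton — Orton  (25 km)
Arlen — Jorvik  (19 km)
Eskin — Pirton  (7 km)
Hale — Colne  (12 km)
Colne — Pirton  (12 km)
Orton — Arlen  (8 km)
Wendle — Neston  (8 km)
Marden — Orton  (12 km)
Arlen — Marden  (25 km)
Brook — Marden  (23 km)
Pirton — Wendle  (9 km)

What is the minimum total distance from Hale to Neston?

38 km

Compare a few routes:
Hale → Jorvik → Pirton → Neston: 14+7+19 = 40
Hale → Colne → Orton → Arlen → Neston: 12+10+8+11 = 41
Hale → Jorvik → Pirton → Wendle → Neston: 14+7+9+8 = 38
Cheapest is Hale → Jorvik → Pirton → Wendle → Neston at 38 km.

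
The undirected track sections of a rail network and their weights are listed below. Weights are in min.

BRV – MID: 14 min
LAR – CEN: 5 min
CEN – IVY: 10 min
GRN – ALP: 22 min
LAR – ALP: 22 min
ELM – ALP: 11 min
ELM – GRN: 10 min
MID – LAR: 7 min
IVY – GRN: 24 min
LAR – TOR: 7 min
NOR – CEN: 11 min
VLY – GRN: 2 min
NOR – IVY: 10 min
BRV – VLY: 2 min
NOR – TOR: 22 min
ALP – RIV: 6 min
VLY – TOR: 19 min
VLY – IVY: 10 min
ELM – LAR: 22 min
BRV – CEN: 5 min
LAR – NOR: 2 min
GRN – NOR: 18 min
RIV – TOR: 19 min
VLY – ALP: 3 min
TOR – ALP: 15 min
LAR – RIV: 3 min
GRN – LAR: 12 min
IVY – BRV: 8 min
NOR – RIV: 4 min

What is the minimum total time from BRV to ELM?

Running Dijkstra from BRV:
BRV: 0
VLY: 2  (via BRV)
GRN: 4  (via VLY)
CEN: 5  (via BRV)
ALP: 5  (via VLY)
IVY: 8  (via BRV)
LAR: 10  (via CEN)
RIV: 11  (via ALP)
NOR: 12  (via LAR)
ELM: 14  (via GRN)
Shortest route: BRV–VLY–GRN–ELM = 14 min.

14 min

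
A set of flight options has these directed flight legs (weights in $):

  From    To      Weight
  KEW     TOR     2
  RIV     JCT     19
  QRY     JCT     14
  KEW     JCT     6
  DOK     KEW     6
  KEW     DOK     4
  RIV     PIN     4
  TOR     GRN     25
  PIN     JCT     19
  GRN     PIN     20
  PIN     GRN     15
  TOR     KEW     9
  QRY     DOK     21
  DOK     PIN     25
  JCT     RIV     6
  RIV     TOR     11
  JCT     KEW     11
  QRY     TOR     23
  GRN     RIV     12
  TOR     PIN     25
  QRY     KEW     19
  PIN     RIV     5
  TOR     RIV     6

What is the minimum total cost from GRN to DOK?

Enumerating some paths:
GRN–RIV–TOR–KEW–DOK: 12+11+9+4 = 36
GRN–PIN–RIV–TOR–KEW–DOK: 20+5+11+9+4 = 49
GRN–RIV–JCT–KEW–DOK: 12+19+11+4 = 46
The minimum is $36 via GRN–RIV–TOR–KEW–DOK.

$36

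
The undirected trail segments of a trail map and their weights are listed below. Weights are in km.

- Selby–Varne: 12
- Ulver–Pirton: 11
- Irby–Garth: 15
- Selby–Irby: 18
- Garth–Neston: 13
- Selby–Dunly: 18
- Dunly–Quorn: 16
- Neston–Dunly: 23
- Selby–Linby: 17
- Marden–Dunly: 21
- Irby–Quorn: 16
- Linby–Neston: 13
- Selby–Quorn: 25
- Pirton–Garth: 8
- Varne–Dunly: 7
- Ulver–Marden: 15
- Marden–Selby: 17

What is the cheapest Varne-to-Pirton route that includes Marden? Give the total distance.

Shortest Varne→Marden: Varne–Dunly–Marden = 28
Shortest Marden→Pirton: Marden–Ulver–Pirton = 26
Total via Marden: 28 + 26 = 54 km.

54 km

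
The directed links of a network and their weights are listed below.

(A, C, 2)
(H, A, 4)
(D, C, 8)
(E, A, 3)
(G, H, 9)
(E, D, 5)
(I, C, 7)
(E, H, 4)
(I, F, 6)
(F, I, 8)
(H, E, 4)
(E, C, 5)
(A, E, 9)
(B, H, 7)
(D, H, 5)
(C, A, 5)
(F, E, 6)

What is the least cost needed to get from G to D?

Running Dijkstra from G:
G: 0
H: 9  (via G)
A: 13  (via H)
E: 13  (via H)
C: 15  (via A)
D: 18  (via E)
Shortest route: G–H–E–D = 18.

18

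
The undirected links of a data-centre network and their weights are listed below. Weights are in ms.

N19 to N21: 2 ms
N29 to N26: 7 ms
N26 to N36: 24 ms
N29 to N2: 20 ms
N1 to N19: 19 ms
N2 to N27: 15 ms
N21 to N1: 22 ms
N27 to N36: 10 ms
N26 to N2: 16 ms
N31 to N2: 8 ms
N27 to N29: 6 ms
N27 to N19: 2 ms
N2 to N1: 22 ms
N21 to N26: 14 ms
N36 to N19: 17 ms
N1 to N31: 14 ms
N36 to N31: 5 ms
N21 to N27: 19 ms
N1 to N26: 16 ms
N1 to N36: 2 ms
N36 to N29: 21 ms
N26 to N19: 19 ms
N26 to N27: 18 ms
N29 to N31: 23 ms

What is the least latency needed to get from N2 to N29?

Enumerating some paths:
N2 - N27 - N29: 15+6 = 21
N2 - N29: 20 = 20
Cheapest is N2 - N29 at 20 ms.

20 ms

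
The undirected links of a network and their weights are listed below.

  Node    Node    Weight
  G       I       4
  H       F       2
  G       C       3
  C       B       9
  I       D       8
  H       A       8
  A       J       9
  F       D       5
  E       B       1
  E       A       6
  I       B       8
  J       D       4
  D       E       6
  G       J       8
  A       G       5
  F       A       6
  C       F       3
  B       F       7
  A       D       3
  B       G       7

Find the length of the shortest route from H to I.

Enumerating some paths:
H–F–C–G–I: 2+3+3+4 = 12
H–F–B–I: 2+7+8 = 17
H–F–D–I: 2+5+8 = 15
The minimum is 12 via H–F–C–G–I.

12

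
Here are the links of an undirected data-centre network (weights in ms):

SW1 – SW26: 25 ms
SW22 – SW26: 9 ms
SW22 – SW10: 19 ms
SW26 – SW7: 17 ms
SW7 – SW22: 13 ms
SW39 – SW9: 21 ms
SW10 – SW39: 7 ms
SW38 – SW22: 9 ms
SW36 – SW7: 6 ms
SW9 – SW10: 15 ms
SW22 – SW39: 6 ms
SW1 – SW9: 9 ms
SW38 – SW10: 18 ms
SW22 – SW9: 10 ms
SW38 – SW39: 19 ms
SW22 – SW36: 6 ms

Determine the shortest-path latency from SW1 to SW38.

Running Dijkstra from SW1:
SW1: 0
SW9: 9  (via SW1)
SW22: 19  (via SW9)
SW10: 24  (via SW9)
SW39: 25  (via SW22)
SW26: 25  (via SW1)
SW36: 25  (via SW22)
SW38: 28  (via SW22)
Shortest route: SW1 → SW9 → SW22 → SW38 = 28 ms.

28 ms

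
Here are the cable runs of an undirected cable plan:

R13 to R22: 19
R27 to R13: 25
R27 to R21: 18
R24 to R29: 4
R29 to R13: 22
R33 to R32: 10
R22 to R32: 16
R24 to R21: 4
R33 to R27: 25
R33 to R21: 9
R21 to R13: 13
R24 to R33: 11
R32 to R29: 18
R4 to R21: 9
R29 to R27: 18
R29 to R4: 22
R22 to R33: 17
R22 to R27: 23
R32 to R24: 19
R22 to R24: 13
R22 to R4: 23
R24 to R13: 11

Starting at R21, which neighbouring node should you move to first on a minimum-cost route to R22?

R24

Candidate routes:
R21–R33–R22: 9+17 = 26
R21–R13–R22: 13+19 = 32
R21–R4–R22: 9+23 = 32
R21–R24–R22: 4+13 = 17
The minimum is 17 via R21–R24–R22.
So from R21 the first move is to R24.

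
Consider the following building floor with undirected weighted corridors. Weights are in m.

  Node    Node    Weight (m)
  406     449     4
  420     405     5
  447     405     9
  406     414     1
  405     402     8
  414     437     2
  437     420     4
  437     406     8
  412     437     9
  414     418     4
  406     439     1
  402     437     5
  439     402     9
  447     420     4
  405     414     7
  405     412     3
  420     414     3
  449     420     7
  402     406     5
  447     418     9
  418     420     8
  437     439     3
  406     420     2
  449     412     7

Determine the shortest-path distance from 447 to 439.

Shortest distances from 447:
447: 0
420: 4  (via 447)
406: 6  (via 420)
414: 7  (via 420)
439: 7  (via 406)
Shortest route: 447–420–406–439 = 7 m.

7 m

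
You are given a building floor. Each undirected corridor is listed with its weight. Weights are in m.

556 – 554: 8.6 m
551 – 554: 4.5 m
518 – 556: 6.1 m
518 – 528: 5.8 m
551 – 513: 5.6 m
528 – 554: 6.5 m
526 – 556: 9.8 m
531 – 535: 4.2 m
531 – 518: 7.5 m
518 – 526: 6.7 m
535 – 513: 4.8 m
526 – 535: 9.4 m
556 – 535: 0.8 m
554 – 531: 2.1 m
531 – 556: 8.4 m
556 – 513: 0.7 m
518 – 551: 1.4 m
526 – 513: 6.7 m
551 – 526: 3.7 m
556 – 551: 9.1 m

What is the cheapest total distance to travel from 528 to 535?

12.7 m

Running Dijkstra from 528:
528: 0
518: 5.8  (via 528)
554: 6.5  (via 528)
551: 7.2  (via 518)
531: 8.6  (via 554)
526: 10.9  (via 551)
556: 11.9  (via 518)
513: 12.6  (via 556)
535: 12.7  (via 556)
Shortest route: 528–518–556–535 = 12.7 m.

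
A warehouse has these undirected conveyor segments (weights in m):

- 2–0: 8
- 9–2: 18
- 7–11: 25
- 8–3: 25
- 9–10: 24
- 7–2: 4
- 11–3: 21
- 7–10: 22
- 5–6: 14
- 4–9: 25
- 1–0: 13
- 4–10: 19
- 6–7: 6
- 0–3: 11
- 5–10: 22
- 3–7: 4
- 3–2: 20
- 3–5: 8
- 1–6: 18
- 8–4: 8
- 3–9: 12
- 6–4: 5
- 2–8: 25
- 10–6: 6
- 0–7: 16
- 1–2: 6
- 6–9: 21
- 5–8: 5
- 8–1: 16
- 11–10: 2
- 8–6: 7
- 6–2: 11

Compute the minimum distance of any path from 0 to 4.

23 m

Settle nodes by increasing distance from 0:
0: 0
2: 8  (via 0)
3: 11  (via 0)
7: 12  (via 2)
1: 13  (via 0)
6: 18  (via 7)
5: 19  (via 3)
4: 23  (via 6)
Shortest route: 0–2–7–6–4 = 23 m.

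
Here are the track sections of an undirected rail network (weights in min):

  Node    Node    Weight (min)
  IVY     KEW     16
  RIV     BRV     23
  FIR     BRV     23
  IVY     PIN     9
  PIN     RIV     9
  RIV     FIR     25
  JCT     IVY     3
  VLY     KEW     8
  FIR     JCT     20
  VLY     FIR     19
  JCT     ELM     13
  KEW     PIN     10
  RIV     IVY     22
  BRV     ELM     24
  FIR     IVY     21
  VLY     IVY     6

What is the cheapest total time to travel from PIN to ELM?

Running Dijkstra from PIN:
PIN: 0
RIV: 9  (via PIN)
IVY: 9  (via PIN)
KEW: 10  (via PIN)
JCT: 12  (via IVY)
VLY: 15  (via IVY)
ELM: 25  (via JCT)
Shortest route: PIN → IVY → JCT → ELM = 25 min.

25 min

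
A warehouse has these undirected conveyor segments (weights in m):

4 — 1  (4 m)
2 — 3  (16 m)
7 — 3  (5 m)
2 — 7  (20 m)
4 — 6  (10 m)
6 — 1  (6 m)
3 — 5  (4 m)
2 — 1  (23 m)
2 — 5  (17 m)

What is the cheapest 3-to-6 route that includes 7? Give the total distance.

54 m

Best 3 to 7: 3–7 costing 5
Shortest 7→6: 7–2–1–6 = 49
Total via 7: 5 + 49 = 54 m.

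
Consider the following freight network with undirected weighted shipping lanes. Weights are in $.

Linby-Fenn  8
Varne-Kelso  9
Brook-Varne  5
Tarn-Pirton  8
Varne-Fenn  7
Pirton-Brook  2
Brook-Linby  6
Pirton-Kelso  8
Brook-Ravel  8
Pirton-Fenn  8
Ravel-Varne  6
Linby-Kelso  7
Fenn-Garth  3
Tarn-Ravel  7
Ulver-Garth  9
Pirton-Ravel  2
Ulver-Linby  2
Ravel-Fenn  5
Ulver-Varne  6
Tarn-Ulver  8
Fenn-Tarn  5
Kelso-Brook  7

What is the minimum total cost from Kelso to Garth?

Compare a few routes:
Kelso - Linby - Ulver - Garth: 7+2+9 = 18
Kelso - Varne - Fenn - Garth: 9+7+3 = 19
The minimum is $18 via Kelso - Linby - Ulver - Garth.

$18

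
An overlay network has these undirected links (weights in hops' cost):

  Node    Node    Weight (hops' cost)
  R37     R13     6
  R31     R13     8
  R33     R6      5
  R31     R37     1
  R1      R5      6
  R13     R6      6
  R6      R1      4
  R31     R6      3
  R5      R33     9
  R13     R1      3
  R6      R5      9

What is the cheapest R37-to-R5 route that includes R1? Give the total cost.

14 hops' cost

Best R37 to R1: R37 → R31 → R6 → R1 costing 8
Shortest R1→R5: R1 → R5 = 6
Total via R1: 8 + 6 = 14 hops' cost.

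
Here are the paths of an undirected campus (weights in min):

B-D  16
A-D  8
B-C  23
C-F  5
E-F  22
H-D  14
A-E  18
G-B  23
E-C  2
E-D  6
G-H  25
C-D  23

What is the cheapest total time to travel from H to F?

27 min

Candidate routes:
H → D → E → F: 14+6+22 = 42
H → D → C → F: 14+23+5 = 42
H → D → E → C → F: 14+6+2+5 = 27
Cheapest is H → D → E → C → F at 27 min.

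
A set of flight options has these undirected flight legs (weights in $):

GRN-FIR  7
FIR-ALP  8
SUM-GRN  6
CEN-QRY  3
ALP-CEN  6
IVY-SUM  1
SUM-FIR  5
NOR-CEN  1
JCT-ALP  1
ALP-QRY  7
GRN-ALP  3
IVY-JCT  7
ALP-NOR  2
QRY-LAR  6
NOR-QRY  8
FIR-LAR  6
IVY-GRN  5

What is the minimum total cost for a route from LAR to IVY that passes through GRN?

$18

Best LAR to GRN: LAR–FIR–GRN costing 13
Shortest GRN→IVY: GRN–IVY = 5
Total via GRN: 13 + 5 = $18.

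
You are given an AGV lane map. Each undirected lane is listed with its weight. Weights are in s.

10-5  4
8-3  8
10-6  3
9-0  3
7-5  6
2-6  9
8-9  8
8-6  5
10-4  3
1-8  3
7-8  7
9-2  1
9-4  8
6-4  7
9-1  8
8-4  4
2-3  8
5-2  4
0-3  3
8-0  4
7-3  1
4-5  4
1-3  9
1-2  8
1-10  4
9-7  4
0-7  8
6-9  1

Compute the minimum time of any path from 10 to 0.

7 s

Enumerating some paths:
10 - 5 - 2 - 9 - 0: 4+4+1+3 = 12
10 - 1 - 8 - 0: 4+3+4 = 11
10 - 4 - 8 - 0: 3+4+4 = 11
10 - 6 - 9 - 0: 3+1+3 = 7
The minimum is 7 s via 10 - 6 - 9 - 0.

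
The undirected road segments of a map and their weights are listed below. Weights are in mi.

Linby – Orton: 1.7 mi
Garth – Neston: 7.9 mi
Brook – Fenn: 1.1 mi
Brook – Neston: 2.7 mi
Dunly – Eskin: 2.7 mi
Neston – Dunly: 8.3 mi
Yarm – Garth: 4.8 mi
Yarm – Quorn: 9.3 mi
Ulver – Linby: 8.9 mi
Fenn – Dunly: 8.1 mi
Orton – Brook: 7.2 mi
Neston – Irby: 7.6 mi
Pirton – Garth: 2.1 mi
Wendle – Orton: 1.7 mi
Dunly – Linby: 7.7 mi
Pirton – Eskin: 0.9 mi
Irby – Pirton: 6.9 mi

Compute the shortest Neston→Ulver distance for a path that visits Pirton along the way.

Shortest Neston→Pirton: Neston–Garth–Pirton = 10
Best Pirton to Ulver: Pirton–Eskin–Dunly–Linby–Ulver costing 20.2
Total via Pirton: 10 + 20.2 = 30.2 mi.

30.2 mi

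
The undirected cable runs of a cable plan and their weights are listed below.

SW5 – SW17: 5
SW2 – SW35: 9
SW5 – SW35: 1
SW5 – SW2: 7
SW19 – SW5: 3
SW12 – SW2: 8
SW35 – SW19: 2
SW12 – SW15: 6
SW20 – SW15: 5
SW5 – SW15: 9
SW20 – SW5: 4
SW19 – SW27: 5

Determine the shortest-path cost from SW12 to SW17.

Enumerating some paths:
SW12 → SW15 → SW5 → SW17: 6+9+5 = 20
SW12 → SW2 → SW35 → SW5 → SW17: 8+9+1+5 = 23
SW12 → SW2 → SW35 → SW19 → SW5 → SW17: 8+9+2+3+5 = 27
Cheapest is SW12 → SW15 → SW5 → SW17 at 20.

20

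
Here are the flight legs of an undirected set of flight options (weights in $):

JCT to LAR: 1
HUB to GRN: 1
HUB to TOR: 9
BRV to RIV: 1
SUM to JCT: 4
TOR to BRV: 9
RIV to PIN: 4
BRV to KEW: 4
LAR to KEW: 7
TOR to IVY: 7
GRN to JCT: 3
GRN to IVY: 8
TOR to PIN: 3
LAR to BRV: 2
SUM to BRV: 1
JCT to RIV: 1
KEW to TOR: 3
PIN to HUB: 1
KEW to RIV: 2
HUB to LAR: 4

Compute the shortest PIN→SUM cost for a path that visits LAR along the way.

$8

Shortest PIN→LAR: PIN–HUB–LAR = 5
Shortest LAR→SUM: LAR–BRV–SUM = 3
Total via LAR: 5 + 3 = $8.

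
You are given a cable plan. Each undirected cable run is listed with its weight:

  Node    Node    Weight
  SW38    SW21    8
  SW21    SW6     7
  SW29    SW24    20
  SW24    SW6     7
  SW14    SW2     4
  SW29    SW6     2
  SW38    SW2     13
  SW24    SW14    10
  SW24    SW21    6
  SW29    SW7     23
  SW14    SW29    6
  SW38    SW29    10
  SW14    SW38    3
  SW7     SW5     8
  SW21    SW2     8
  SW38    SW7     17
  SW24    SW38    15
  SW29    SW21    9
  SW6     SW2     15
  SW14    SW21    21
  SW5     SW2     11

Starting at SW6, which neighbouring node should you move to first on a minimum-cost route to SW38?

SW29

Enumerating some paths:
SW6 → SW29 → SW38: 2+10 = 12
SW6 → SW29 → SW14 → SW38: 2+6+3 = 11
Cheapest is SW6 → SW29 → SW14 → SW38 at 11.
So from SW6 the first move is to SW29.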